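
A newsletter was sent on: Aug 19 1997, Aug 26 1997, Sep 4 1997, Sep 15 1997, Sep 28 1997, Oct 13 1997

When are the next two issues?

The spacing grows by 2 each time: 7, 9, 11, 13, 15 days.
Next gap: 17 days. Oct 13 1997 + 17 days = Oct 30 1997.
Next gap: 19 days. Oct 30 1997 + 19 days = Nov 18 1997.

Oct 30 1997, Nov 18 1997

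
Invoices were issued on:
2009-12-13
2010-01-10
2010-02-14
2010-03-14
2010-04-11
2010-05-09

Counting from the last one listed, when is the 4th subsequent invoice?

Gaps: 28, 35, 28, 28, 28 days — a mix of 28 and 35. Every date is a Sunday.
Each is the 2nd Sunday of its month.
2nd Sunday of June 2010: 2010-06-13.
July 2010 — 2nd Sunday is 2010-07-11.
2nd Sunday of August 2010: 2010-08-08.
September 2010 — 2nd Sunday is 2010-09-12.

2010-09-12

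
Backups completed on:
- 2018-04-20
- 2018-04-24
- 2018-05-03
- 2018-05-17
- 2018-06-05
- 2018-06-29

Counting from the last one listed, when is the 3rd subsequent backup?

Intervals are 4, 9, 14, 19, 24 days — an arithmetic progression with common difference 5.
Next gap: 29 days. 2018-06-29 + 29 days = 2018-07-28.
Next gap: 34 days. 2018-07-28 + 34 days = 2018-08-31.
Next gap: 39 days. 2018-08-31 + 39 days = 2018-10-09.

2018-10-09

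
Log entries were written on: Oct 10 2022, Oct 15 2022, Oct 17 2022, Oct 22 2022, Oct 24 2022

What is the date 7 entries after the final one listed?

Nov 19 2022

The gap pattern 5, 2, 5, 2 repeats every 2 events.
These are the Mondays and Saturdays of each week.
The following Saturday is Oct 29 2022.
The following Monday is Oct 31 2022.
Next Saturday: Nov 5 2022.
Next Monday: Nov 7 2022.
Next Saturday: Nov 12 2022.
Next Monday: Nov 14 2022.
The following Saturday is Nov 19 2022.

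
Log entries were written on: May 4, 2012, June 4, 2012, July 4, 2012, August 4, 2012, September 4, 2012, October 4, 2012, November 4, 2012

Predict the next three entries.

Gaps: 31, 30, 31, 31, 30, 31 days — not constant. Every event is on the 4th of the month.
Pattern: the 4th of each month.
Next: December 2012 → December 4, 2012.
Next: January 2013 → January 4, 2013.
Next: February 2013 → February 4, 2013.

December 4, 2012; January 4, 2013; February 4, 2013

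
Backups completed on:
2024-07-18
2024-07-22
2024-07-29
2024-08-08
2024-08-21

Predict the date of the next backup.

2024-09-06

The spacing grows by 3 each time: 4, 7, 10, 13 days.
Next gap: 16 days. 2024-08-21 + 16 days = 2024-09-06.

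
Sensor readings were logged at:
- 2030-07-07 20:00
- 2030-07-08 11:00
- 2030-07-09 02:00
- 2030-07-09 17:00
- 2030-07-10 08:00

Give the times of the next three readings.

2030-07-10 23:00, 2030-07-11 14:00, 2030-07-12 05:00

The interval is a steady 15 hours (15, 15, 15, 15).
2030-07-10 08:00 + 15 h = 2030-07-10 23:00.
2030-07-10 23:00 + 15 h = 2030-07-11 14:00.
2030-07-11 14:00 + 15 h = 2030-07-12 05:00.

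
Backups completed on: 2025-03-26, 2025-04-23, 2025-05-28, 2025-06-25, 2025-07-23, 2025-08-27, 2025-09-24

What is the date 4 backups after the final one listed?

Gaps: 28, 35, 28, 28, 35, 28 days — a mix of 28 and 35. Every date is a Wednesday.
Each is the 4th Wednesday of its month.
October 2025 — 4th Wednesday is 2025-10-22.
November 2025 — 4th Wednesday is 2025-11-26.
4th Wednesday of December 2025: 2025-12-24.
January 2026 — 4th Wednesday is 2026-01-28.

2026-01-28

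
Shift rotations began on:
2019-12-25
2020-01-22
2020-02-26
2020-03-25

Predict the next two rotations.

These are Wednesdays at 28- or 35-day spacing (28, 35, 28).
The pattern: 4th Wednesday of the month.
4th Wednesday of April 2020: 2020-04-22.
4th Wednesday of May 2020: 2020-05-27.

2020-04-22, 2020-05-27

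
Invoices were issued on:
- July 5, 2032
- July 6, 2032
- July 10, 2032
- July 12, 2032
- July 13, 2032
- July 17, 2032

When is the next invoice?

Gaps: 1, 4, 2, 1, 4 days — not constant, but cyclic with period 3.
The events fall on every Monday, Tuesday and Saturday.
The following Monday is July 19, 2032.

July 19, 2032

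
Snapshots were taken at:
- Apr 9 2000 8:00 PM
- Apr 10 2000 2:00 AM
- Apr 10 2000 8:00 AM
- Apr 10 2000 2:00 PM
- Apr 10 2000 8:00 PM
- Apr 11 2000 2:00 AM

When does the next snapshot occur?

Apr 11 2000 8:00 AM

The interval is a steady 6 hours (6, 6, 6, 6, 6).
Apr 11 2000 2:00 AM + 6 h = Apr 11 2000 8:00 AM.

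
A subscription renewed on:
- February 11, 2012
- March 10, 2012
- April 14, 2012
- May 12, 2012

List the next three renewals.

These are Saturdays at 28- or 35-day spacing (28, 35, 28).
The pattern: 2nd Saturday of the month.
June 2012 — 2nd Saturday is June 9, 2012.
July 2012 — 2nd Saturday is July 14, 2012.
2nd Saturday of August 2012: August 11, 2012.

June 9, 2012; July 14, 2012; August 11, 2012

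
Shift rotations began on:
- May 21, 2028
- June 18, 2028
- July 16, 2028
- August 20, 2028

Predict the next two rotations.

Gaps: 28, 28, 35 days — a mix of 28 and 35. Every date is a Sunday.
Each is the 3rd Sunday of its month.
3rd Sunday of September 2028: September 17, 2028.
3rd Sunday of October 2028: October 15, 2028.

September 17, 2028; October 15, 2028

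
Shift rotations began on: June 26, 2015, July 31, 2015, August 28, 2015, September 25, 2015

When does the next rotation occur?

All Fridays; the gaps (35, 28, 28) vary with month length.
This is the last Friday of each month.
October 2015 ends with Friday October 30, 2015.

October 30, 2015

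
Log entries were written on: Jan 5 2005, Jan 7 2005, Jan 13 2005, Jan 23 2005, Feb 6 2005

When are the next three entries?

Gaps: 2, 6, 10, 14 days — each gap is 4 larger than the previous one.
Next gap: 18 days. Feb 6 2005 + 18 days = Feb 24 2005.
Next gap: 22 days. Feb 24 2005 + 22 days = Mar 18 2005.
Next gap: 26 days. Mar 18 2005 + 26 days = Apr 13 2005.

Feb 24 2005, Mar 18 2005, Apr 13 2005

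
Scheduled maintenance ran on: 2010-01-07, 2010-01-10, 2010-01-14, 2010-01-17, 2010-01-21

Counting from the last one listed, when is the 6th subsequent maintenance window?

2010-02-11

Gaps: 3, 4, 3, 4 days — not constant, but cyclic with period 2.
The events fall on every Thursday and Sunday.
The following Sunday is 2010-01-24.
The following Thursday is 2010-01-28.
Next Sunday: 2010-01-31.
Next Thursday: 2010-02-04.
Next Sunday: 2010-02-07.
The following Thursday is 2010-02-11.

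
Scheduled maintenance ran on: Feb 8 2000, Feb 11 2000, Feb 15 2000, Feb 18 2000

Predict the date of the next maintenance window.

Gaps: 3, 4, 3 days — not constant, but cyclic with period 2.
The events fall on every Tuesday and Friday.
The following Tuesday is Feb 22 2000.

Feb 22 2000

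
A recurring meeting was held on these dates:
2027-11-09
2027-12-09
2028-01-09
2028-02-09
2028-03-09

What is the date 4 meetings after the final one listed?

2028-07-09

The day-of-month is always 9 (30, 31, 31, 29 days between events).
So this recurs on the 9th of each month.
April 2028: 2028-04-09.
Next: May 2028 → 2028-05-09.
Next: June 2028 → 2028-06-09.
July 2028: 2028-07-09.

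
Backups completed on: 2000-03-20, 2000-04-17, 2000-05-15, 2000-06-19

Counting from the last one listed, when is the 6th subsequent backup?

All dates are Mondays, 28, 28, 35 days apart.
Specifically, the 3rd Monday of each month.
July 2000 — 3rd Monday is 2000-07-17.
3rd Monday of August 2000: 2000-08-21.
3rd Monday of September 2000: 2000-09-18.
October 2000 — 3rd Monday is 2000-10-16.
November 2000 — 3rd Monday is 2000-11-20.
3rd Monday of December 2000: 2000-12-18.

2000-12-18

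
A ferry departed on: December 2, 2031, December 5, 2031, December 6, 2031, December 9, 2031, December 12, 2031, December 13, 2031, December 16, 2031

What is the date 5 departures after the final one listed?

December 27, 2031

Every event lands on a Tuesday or Friday or Saturday (gaps cycle 3, 1, 3, 3, 1, 3).
So the schedule is: every Tuesday, Friday and Saturday.
Next Friday: December 19, 2031.
The following Saturday is December 20, 2031.
The following Tuesday is December 23, 2031.
The following Friday is December 26, 2031.
Next Saturday: December 27, 2031.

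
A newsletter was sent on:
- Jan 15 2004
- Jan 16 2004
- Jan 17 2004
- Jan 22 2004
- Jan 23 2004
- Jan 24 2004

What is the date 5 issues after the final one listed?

Gaps: 1, 1, 5, 1, 1 days — not constant, but cyclic with period 3.
The events fall on every Thursday, Friday and Saturday.
The following Thursday is Jan 29 2004.
The following Friday is Jan 30 2004.
Next Saturday: Jan 31 2004.
The following Thursday is Feb 5 2004.
The following Friday is Feb 6 2004.

Feb 6 2004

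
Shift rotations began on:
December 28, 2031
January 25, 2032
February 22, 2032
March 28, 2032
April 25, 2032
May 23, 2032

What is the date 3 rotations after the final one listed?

These are Sundays at 28- or 35-day spacing (28, 28, 35, 28, 28).
The pattern: 4th Sunday of the month.
June 2032 — 4th Sunday is June 27, 2032.
July 2032 — 4th Sunday is July 25, 2032.
August 2032 — 4th Sunday is August 22, 2032.

August 22, 2032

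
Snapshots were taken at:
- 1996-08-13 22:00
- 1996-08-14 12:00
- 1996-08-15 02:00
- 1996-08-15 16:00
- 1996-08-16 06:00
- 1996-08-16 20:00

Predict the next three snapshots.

1996-08-17 10:00, 1996-08-18 00:00, 1996-08-18 14:00

The interval is a steady 14 hours (14, 14, 14, 14, 14).
1996-08-16 20:00 + 14 h = 1996-08-17 10:00.
1996-08-17 10:00 + 14 h = 1996-08-18 00:00.
1996-08-18 00:00 + 14 h = 1996-08-18 14:00.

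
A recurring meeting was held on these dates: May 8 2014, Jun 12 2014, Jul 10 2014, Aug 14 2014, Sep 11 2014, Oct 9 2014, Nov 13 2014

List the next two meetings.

These are Thursdays at 28- or 35-day spacing (35, 28, 35, 28, 28, 35).
The pattern: 2nd Thursday of the month.
December 2014 — 2nd Thursday is Dec 11 2014.
January 2015 — 2nd Thursday is Jan 8 2015.

Dec 11 2014, Jan 8 2015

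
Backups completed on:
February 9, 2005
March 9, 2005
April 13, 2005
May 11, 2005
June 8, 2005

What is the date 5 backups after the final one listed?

November 9, 2005

All dates are Wednesdays, 28, 35, 28, 28 days apart.
Specifically, the 2nd Wednesday of each month.
July 2005 — 2nd Wednesday is July 13, 2005.
2nd Wednesday of August 2005: August 10, 2005.
September 2005 — 2nd Wednesday is September 14, 2005.
October 2005 — 2nd Wednesday is October 12, 2005.
2nd Wednesday of November 2005: November 9, 2005.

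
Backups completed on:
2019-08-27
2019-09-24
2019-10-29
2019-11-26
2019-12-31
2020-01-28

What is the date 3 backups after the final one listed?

2020-04-28

These are Tuesdays with 28, 35, 28, 35, 28-day gaps.
Each is the final Tuesday of its month — 2019-10-29 is past the 28th, so '4th Tuesday' doesn't fit.
February 2020 ends with Tuesday 2020-02-25.
March 2020 ends with Tuesday 2020-03-31.
Last Tuesday of April 2020: 2020-04-28.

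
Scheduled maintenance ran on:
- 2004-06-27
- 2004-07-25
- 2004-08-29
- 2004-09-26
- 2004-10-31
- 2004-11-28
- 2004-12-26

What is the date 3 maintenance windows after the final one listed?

All Sundays; the gaps (28, 35, 28, 35, 28, 28) vary with month length.
This is the last Sunday of each month.
Last Sunday of January 2005: 2005-01-30.
February 2005 ends with Sunday 2005-02-27.
March 2005 ends with Sunday 2005-03-27.

2005-03-27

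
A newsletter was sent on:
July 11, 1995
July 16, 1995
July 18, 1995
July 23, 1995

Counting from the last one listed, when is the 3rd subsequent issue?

The gap pattern 5, 2, 5 repeats every 2 events.
These are the Tuesdays and Sundays of each week.
Next Tuesday: July 25, 1995.
The following Sunday is July 30, 1995.
The following Tuesday is August 1, 1995.

August 1, 1995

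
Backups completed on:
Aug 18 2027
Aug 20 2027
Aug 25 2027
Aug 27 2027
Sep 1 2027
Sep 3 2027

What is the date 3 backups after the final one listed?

Sep 15 2027

The gap pattern 2, 5, 2, 5, 2 repeats every 2 events.
These are the Wednesdays and Fridays of each week.
Next Wednesday: Sep 8 2027.
The following Friday is Sep 10 2027.
Next Wednesday: Sep 15 2027.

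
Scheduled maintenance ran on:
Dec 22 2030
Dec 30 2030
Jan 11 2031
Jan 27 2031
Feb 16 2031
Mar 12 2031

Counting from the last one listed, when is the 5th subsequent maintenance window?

Sep 8 2031

Intervals are 8, 12, 16, 20, 24 days — an arithmetic progression with common difference 4.
Next gap: 28 days. Mar 12 2031 + 28 days = Apr 9 2031.
Next gap: 32 days. Apr 9 2031 + 32 days = May 11 2031.
Next gap: 36 days. May 11 2031 + 36 days = Jun 16 2031.
Next gap: 40 days. Jun 16 2031 + 40 days = Jul 26 2031.
Next gap: 44 days. Jul 26 2031 + 44 days = Sep 8 2031.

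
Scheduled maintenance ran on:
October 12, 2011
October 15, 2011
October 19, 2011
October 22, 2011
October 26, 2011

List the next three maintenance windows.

October 29, 2011; November 2, 2011; November 5, 2011

Gaps: 3, 4, 3, 4 days — not constant, but cyclic with period 2.
The events fall on every Wednesday and Saturday.
The following Saturday is October 29, 2011.
The following Wednesday is November 2, 2011.
Next Saturday: November 5, 2011.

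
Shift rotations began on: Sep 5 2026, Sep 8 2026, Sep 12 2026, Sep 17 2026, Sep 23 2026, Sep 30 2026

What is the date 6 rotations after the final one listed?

Dec 2 2026

The spacing grows by 1 each time: 3, 4, 5, 6, 7 days.
Next gap: 8 days. Sep 30 2026 + 8 days = Oct 8 2026.
Next gap: 9 days. Oct 8 2026 + 9 days = Oct 17 2026.
Next gap: 10 days. Oct 17 2026 + 10 days = Oct 27 2026.
Next gap: 11 days. Oct 27 2026 + 11 days = Nov 7 2026.
Next gap: 12 days. Nov 7 2026 + 12 days = Nov 19 2026.
Next gap: 13 days. Nov 19 2026 + 13 days = Dec 2 2026.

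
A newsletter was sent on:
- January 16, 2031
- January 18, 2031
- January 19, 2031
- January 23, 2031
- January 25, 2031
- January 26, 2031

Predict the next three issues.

January 30, 2031; February 1, 2031; February 2, 2031

Gaps: 2, 1, 4, 2, 1 days — not constant, but cyclic with period 3.
The events fall on every Thursday, Saturday and Sunday.
The following Thursday is January 30, 2031.
The following Saturday is February 1, 2031.
Next Sunday: February 2, 2031.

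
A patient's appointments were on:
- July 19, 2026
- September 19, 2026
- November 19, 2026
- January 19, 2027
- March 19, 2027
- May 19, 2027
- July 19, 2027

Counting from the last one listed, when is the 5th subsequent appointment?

Each date is the 19th; the gaps (62, 61, 61, 59, 61, 61) track the month lengths.
The rule is the 19th of every 2 months.
September 2027: September 19, 2027.
Next: November 2027 → November 19, 2027.
Next: January 2028 → January 19, 2028.
March 2028: March 19, 2028.
May 2028: May 19, 2028.

May 19, 2028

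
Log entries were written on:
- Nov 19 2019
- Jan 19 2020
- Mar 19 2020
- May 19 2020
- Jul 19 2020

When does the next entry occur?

Sep 19 2020

The day-of-month is always 19 (61, 60, 61, 61 days between events).
So this recurs on the 19th of every 2 months.
Next: September 2020 → Sep 19 2020.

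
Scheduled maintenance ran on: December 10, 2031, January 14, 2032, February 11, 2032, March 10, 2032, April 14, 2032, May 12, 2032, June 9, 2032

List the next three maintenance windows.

All dates are Wednesdays, 35, 28, 28, 35, 28, 28 days apart.
Specifically, the 2nd Wednesday of each month.
July 2032 — 2nd Wednesday is July 14, 2032.
2nd Wednesday of August 2032: August 11, 2032.
2nd Wednesday of September 2032: September 8, 2032.

July 14, 2032; August 11, 2032; September 8, 2032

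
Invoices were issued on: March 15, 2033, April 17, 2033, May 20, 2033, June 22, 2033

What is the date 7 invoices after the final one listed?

February 8, 2034

Every event comes 33 days after the last (33, 33, 33).
June 22, 2033 + 33 days = July 25, 2033.
July 25, 2033 + 33 days = August 27, 2033.
August 27, 2033 + 33 days = September 29, 2033.
September 29, 2033 + 33 days = November 1, 2033.
November 1, 2033 + 33 days = December 4, 2033.
December 4, 2033 + 33 days = January 6, 2034.
January 6, 2034 + 33 days = February 8, 2034.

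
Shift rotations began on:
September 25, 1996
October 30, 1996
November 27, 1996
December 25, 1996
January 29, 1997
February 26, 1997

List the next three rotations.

March 26, 1997; April 30, 1997; May 28, 1997

Every date is a Wednesday; gaps 35, 28, 28, 35, 28 days.
Each is the last Wednesday of its month (at least one falls on the 29th or later, ruling out '4th Wednesday').
Last Wednesday of March 1997: March 26, 1997.
Last Wednesday of April 1997: April 30, 1997.
May 1997 ends with Wednesday May 28, 1997.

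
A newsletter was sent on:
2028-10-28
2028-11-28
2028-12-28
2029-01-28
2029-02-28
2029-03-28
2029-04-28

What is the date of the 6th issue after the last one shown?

2029-10-28

Gaps: 31, 30, 31, 31, 28, 31 days — not constant. Every event is on the 28th of the month.
Pattern: the 28th of each month.
May 2029: 2029-05-28.
Next: June 2029 → 2029-06-28.
Next: July 2029 → 2029-07-28.
Next: August 2029 → 2029-08-28.
Next: September 2029 → 2029-09-28.
October 2029: 2029-10-28.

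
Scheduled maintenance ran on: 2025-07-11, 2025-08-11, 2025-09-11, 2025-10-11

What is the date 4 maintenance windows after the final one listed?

2026-02-11

Each date is the 11th; the gaps (31, 31, 30) track the month lengths.
The rule is the 11th of each month.
November 2025: 2025-11-11.
Next: December 2025 → 2025-12-11.
January 2026: 2026-01-11.
Next: February 2026 → 2026-02-11.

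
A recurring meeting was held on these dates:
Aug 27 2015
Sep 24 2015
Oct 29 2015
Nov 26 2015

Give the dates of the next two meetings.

All Thursdays; the gaps (28, 35, 28) vary with month length.
This is the last Thursday of each month.
December 2015 ends with Thursday Dec 31 2015.
Last Thursday of January 2016: Jan 28 2016.

Dec 31 2015, Jan 28 2016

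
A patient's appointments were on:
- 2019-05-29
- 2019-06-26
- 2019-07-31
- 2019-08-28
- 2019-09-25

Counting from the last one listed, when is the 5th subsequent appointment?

2020-02-26

All Wednesdays; the gaps (28, 35, 28, 28) vary with month length.
This is the last Wednesday of each month.
October 2019 ends with Wednesday 2019-10-30.
November 2019 ends with Wednesday 2019-11-27.
December 2019 ends with Wednesday 2019-12-25.
January 2020 ends with Wednesday 2020-01-29.
Last Wednesday of February 2020: 2020-02-26.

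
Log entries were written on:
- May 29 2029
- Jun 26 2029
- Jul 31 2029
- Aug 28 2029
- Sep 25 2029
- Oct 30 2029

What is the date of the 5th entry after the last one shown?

Mar 26 2030

These are Tuesdays with 28, 35, 28, 28, 35-day gaps.
Each is the final Tuesday of its month — May 29 2029 is past the 28th, so '4th Tuesday' doesn't fit.
November 2029 ends with Tuesday Nov 27 2029.
December 2029 ends with Tuesday Dec 25 2029.
January 2030 ends with Tuesday Jan 29 2030.
February 2030 ends with Tuesday Feb 26 2030.
Last Tuesday of March 2030: Mar 26 2030.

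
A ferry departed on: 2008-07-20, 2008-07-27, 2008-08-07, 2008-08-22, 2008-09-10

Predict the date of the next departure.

2008-10-03

Gaps: 7, 11, 15, 19 days — each gap is 4 larger than the previous one.
Next gap: 23 days. 2008-09-10 + 23 days = 2008-10-03.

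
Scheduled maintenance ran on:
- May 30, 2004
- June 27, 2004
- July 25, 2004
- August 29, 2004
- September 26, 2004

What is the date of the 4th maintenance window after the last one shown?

All Sundays; the gaps (28, 28, 35, 28) vary with month length.
This is the last Sunday of each month.
Last Sunday of October 2004: October 31, 2004.
Last Sunday of November 2004: November 28, 2004.
December 2004 ends with Sunday December 26, 2004.
January 2005 ends with Sunday January 30, 2005.

January 30, 2005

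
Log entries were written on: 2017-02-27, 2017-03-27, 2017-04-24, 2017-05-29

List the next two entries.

2017-06-26, 2017-07-31

These are Mondays with 28, 28, 35-day gaps.
Each is the final Monday of its month — 2017-05-29 is past the 28th, so '4th Monday' doesn't fit.
Last Monday of June 2017: 2017-06-26.
Last Monday of July 2017: 2017-07-31.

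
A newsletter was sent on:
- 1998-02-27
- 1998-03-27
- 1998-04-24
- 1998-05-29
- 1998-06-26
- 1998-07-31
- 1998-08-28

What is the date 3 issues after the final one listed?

1998-11-27

These are Fridays with 28, 28, 35, 28, 35, 28-day gaps.
Each is the final Friday of its month — 1998-05-29 is past the 28th, so '4th Friday' doesn't fit.
September 1998 ends with Friday 1998-09-25.
Last Friday of October 1998: 1998-10-30.
November 1998 ends with Friday 1998-11-27.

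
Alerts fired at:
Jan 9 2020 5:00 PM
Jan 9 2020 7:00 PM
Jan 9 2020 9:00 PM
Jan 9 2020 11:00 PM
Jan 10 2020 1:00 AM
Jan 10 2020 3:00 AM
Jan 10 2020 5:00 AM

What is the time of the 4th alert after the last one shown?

Jan 10 2020 1:00 PM

Spacing: 2, 2, 2, 2, 2, 2 h — constant 2 h.
Jan 10 2020 5:00 AM + 2 h = Jan 10 2020 7:00 AM.
Jan 10 2020 7:00 AM + 2 h = Jan 10 2020 9:00 AM.
Jan 10 2020 9:00 AM + 2 h = Jan 10 2020 11:00 AM.
Jan 10 2020 11:00 AM + 2 h = Jan 10 2020 1:00 PM.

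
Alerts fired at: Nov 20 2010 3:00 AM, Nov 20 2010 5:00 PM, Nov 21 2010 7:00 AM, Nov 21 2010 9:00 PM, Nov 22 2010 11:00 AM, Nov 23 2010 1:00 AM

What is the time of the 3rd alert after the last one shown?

The interval is a steady 14 hours (14, 14, 14, 14, 14).
Nov 23 2010 1:00 AM + 14 h = Nov 23 2010 3:00 PM.
Nov 23 2010 3:00 PM + 14 h = Nov 24 2010 5:00 AM.
Nov 24 2010 5:00 AM + 14 h = Nov 24 2010 7:00 PM.

Nov 24 2010 7:00 PM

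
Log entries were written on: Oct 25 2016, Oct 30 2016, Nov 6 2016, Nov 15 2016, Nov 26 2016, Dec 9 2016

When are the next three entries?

Intervals are 5, 7, 9, 11, 13 days — an arithmetic progression with common difference 2.
Next gap: 15 days. Dec 9 2016 + 15 days = Dec 24 2016.
Next gap: 17 days. Dec 24 2016 + 17 days = Jan 10 2017.
Next gap: 19 days. Jan 10 2017 + 19 days = Jan 29 2017.

Dec 24 2016, Jan 10 2017, Jan 29 2017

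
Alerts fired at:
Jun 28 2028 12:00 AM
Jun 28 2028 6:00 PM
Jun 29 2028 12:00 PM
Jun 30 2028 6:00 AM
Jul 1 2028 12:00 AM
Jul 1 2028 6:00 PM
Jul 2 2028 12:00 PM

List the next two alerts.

Spacing: 18, 18, 18, 18, 18, 18 h — constant 18 h.
Jul 2 2028 12:00 PM + 18 h = Jul 3 2028 6:00 AM.
Jul 3 2028 6:00 AM + 18 h = Jul 4 2028 12:00 AM.

Jul 3 2028 6:00 AM, Jul 4 2028 12:00 AM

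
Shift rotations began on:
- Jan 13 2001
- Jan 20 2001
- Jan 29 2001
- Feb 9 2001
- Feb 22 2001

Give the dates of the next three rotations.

Mar 9 2001, Mar 26 2001, Apr 14 2001

Intervals are 7, 9, 11, 13 days — an arithmetic progression with common difference 2.
Next gap: 15 days. Feb 22 2001 + 15 days = Mar 9 2001.
Next gap: 17 days. Mar 9 2001 + 17 days = Mar 26 2001.
Next gap: 19 days. Mar 26 2001 + 19 days = Apr 14 2001.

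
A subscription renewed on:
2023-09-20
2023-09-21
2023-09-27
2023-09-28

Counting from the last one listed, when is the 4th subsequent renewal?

2023-10-12

Gaps: 1, 6, 1 days — not constant, but cyclic with period 2.
The events fall on every Wednesday and Thursday.
Next Wednesday: 2023-10-04.
Next Thursday: 2023-10-05.
Next Wednesday: 2023-10-11.
The following Thursday is 2023-10-12.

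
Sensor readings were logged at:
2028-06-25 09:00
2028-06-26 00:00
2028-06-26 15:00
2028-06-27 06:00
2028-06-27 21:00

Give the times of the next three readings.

Gaps: 15, 15, 15, 15 hours — each event is 15 hours after the previous one.
2028-06-27 21:00 + 15 h = 2028-06-28 12:00.
2028-06-28 12:00 + 15 h = 2028-06-29 03:00.
2028-06-29 03:00 + 15 h = 2028-06-29 18:00.

2028-06-28 12:00, 2028-06-29 03:00, 2028-06-29 18:00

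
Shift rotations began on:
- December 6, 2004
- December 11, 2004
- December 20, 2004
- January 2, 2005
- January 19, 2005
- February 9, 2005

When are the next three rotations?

March 6, 2005; April 4, 2005; May 7, 2005

Intervals are 5, 9, 13, 17, 21 days — an arithmetic progression with common difference 4.
Next gap: 25 days. February 9, 2005 + 25 days = March 6, 2005.
Next gap: 29 days. March 6, 2005 + 29 days = April 4, 2005.
Next gap: 33 days. April 4, 2005 + 33 days = May 7, 2005.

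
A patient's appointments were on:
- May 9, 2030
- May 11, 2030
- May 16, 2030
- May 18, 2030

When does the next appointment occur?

The gap pattern 2, 5, 2 repeats every 2 events.
These are the Thursdays and Saturdays of each week.
Next Thursday: May 23, 2030.

May 23, 2030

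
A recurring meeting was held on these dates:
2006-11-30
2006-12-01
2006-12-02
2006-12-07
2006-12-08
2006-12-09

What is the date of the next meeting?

The gap pattern 1, 1, 5, 1, 1 repeats every 3 events.
These are the Thursdays, Fridays and Saturdays of each week.
The following Thursday is 2006-12-14.

2006-12-14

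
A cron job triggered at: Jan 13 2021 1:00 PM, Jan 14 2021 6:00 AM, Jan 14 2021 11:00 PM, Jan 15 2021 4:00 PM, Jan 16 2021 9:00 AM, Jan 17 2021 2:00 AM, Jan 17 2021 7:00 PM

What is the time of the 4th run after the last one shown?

Spacing: 17, 17, 17, 17, 17, 17 h — constant 17 h.
Jan 17 2021 7:00 PM + 17 h = Jan 18 2021 12:00 PM.
Jan 18 2021 12:00 PM + 17 h = Jan 19 2021 5:00 AM.
Jan 19 2021 5:00 AM + 17 h = Jan 19 2021 10:00 PM.
Jan 19 2021 10:00 PM + 17 h = Jan 20 2021 3:00 PM.

Jan 20 2021 3:00 PM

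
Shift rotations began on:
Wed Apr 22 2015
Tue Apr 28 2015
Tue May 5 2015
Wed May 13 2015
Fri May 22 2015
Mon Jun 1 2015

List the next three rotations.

Intervals are 6, 7, 8, 9, 10 days — an arithmetic progression with common difference 1.
Next gap: 11 days. Mon Jun 1 2015 + 11 days = Fri Jun 12 2015.
Next gap: 12 days. Fri Jun 12 2015 + 12 days = Wed Jun 24 2015.
Next gap: 13 days. Wed Jun 24 2015 + 13 days = Tue Jul 7 2015.

Fri Jun 12 2015, Wed Jun 24 2015, Tue Jul 7 2015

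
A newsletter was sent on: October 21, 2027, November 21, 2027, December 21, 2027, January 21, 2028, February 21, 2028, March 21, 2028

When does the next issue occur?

April 21, 2028

Gaps: 31, 30, 31, 31, 29 days — not constant. Every event is on the 21st of the month.
Pattern: the 21st of each month.
April 2028: April 21, 2028.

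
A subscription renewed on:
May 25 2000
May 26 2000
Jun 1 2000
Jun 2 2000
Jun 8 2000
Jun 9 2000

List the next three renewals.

Every event lands on a Thursday or Friday (gaps cycle 1, 6, 1, 6, 1).
So the schedule is: every Thursday and Friday.
Next Thursday: Jun 15 2000.
Next Friday: Jun 16 2000.
Next Thursday: Jun 22 2000.

Jun 15 2000, Jun 16 2000, Jun 22 2000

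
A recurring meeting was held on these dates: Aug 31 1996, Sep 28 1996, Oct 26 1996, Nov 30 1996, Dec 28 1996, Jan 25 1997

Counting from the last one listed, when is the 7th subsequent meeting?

These are Saturdays with 28, 28, 35, 28, 28-day gaps.
Each is the final Saturday of its month — Aug 31 1996 is past the 28th, so '4th Saturday' doesn't fit.
Last Saturday of February 1997: Feb 22 1997.
March 1997 ends with Saturday Mar 29 1997.
Last Saturday of April 1997: Apr 26 1997.
Last Saturday of May 1997: May 31 1997.
June 1997 ends with Saturday Jun 28 1997.
Last Saturday of July 1997: Jul 26 1997.
Last Saturday of August 1997: Aug 30 1997.

Aug 30 1997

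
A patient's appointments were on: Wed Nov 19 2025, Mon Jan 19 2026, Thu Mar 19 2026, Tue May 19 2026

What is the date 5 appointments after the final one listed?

Fri Mar 19 2027

Gaps: 61, 59, 61 days — not constant. Every event is on the 19th of the month.
Pattern: the 19th of every 2 months.
Next: July 2026 → Sun Jul 19 2026.
September 2026: Sat Sep 19 2026.
November 2026: Thu Nov 19 2026.
January 2027: Tue Jan 19 2027.
Next: March 2027 → Fri Mar 19 2027.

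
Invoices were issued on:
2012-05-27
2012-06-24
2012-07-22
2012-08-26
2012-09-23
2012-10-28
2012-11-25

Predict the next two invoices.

2012-12-23, 2013-01-27

Gaps: 28, 28, 35, 28, 35, 28 days — a mix of 28 and 35. Every date is a Sunday.
Each is the 4th Sunday of its month.
4th Sunday of December 2012: 2012-12-23.
4th Sunday of January 2013: 2013-01-27.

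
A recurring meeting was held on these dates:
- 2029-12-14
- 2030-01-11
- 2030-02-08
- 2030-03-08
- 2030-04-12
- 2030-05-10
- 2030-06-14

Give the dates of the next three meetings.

These are Fridays at 28- or 35-day spacing (28, 28, 28, 35, 28, 35).
The pattern: 2nd Friday of the month.
2nd Friday of July 2030: 2030-07-12.
August 2030 — 2nd Friday is 2030-08-09.
2nd Friday of September 2030: 2030-09-13.

2030-07-12, 2030-08-09, 2030-09-13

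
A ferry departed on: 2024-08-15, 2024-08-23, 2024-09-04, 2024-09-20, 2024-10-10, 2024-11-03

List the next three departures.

2024-12-01, 2025-01-02, 2025-02-07

Gaps: 8, 12, 16, 20, 24 days — each gap is 4 larger than the previous one.
Next gap: 28 days. 2024-11-03 + 28 days = 2024-12-01.
Next gap: 32 days. 2024-12-01 + 32 days = 2025-01-02.
Next gap: 36 days. 2025-01-02 + 36 days = 2025-02-07.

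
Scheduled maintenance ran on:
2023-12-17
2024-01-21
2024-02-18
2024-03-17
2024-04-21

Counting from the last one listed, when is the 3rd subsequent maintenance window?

These are Sundays at 28- or 35-day spacing (35, 28, 28, 35).
The pattern: 3rd Sunday of the month.
3rd Sunday of May 2024: 2024-05-19.
3rd Sunday of June 2024: 2024-06-16.
July 2024 — 3rd Sunday is 2024-07-21.

2024-07-21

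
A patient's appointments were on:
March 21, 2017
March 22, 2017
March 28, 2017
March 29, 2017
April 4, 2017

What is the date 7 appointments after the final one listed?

Gaps: 1, 6, 1, 6 days — not constant, but cyclic with period 2.
The events fall on every Tuesday and Wednesday.
The following Wednesday is April 5, 2017.
Next Tuesday: April 11, 2017.
The following Wednesday is April 12, 2017.
The following Tuesday is April 18, 2017.
The following Wednesday is April 19, 2017.
Next Tuesday: April 25, 2017.
The following Wednesday is April 26, 2017.

April 26, 2017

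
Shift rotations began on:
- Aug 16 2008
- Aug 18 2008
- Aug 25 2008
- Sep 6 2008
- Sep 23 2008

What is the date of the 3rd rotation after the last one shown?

The spacing grows by 5 each time: 2, 7, 12, 17 days.
Next gap: 22 days. Sep 23 2008 + 22 days = Oct 15 2008.
Next gap: 27 days. Oct 15 2008 + 27 days = Nov 11 2008.
Next gap: 32 days. Nov 11 2008 + 32 days = Dec 13 2008.

Dec 13 2008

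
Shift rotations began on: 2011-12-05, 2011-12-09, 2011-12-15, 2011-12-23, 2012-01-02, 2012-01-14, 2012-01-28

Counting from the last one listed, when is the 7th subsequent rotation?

2012-06-30

Gaps: 4, 6, 8, 10, 12, 14 days — each gap is 2 larger than the previous one.
Next gap: 16 days. 2012-01-28 + 16 days = 2012-02-13.
Next gap: 18 days. 2012-02-13 + 18 days = 2012-03-02.
Next gap: 20 days. 2012-03-02 + 20 days = 2012-03-22.
Next gap: 22 days. 2012-03-22 + 22 days = 2012-04-13.
Next gap: 24 days. 2012-04-13 + 24 days = 2012-05-07.
Next gap: 26 days. 2012-05-07 + 26 days = 2012-06-02.
Next gap: 28 days. 2012-06-02 + 28 days = 2012-06-30.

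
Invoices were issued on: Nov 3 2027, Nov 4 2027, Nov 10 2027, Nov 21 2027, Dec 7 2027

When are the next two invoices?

Dec 28 2027, Jan 23 2028

Intervals are 1, 6, 11, 16 days — an arithmetic progression with common difference 5.
Next gap: 21 days. Dec 7 2027 + 21 days = Dec 28 2027.
Next gap: 26 days. Dec 28 2027 + 26 days = Jan 23 2028.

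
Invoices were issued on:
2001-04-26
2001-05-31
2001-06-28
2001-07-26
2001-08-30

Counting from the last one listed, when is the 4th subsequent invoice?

2001-12-27

Every date is a Thursday; gaps 35, 28, 28, 35 days.
Each is the last Thursday of its month (at least one falls on the 29th or later, ruling out '4th Thursday').
September 2001 ends with Thursday 2001-09-27.
October 2001 ends with Thursday 2001-10-25.
November 2001 ends with Thursday 2001-11-29.
Last Thursday of December 2001: 2001-12-27.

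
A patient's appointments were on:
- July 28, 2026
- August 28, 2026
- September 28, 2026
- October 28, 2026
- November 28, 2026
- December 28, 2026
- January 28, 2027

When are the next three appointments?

Gaps: 31, 31, 30, 31, 30, 31 days — not constant. Every event is on the 28th of the month.
Pattern: the 28th of each month.
Next: February 2027 → February 28, 2027.
March 2027: March 28, 2027.
Next: April 2027 → April 28, 2027.

February 28, 2027; March 28, 2027; April 28, 2027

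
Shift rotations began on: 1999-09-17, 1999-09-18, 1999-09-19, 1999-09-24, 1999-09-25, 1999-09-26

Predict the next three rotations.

The gap pattern 1, 1, 5, 1, 1 repeats every 3 events.
These are the Fridays, Saturdays and Sundays of each week.
Next Friday: 1999-10-01.
Next Saturday: 1999-10-02.
The following Sunday is 1999-10-03.

1999-10-01, 1999-10-02, 1999-10-03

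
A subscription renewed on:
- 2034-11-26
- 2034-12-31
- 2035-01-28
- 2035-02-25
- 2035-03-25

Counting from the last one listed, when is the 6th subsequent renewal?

These are Sundays with 35, 28, 28, 28-day gaps.
Each is the final Sunday of its month — 2034-12-31 is past the 28th, so '4th Sunday' doesn't fit.
April 2035 ends with Sunday 2035-04-29.
Last Sunday of May 2035: 2035-05-27.
Last Sunday of June 2035: 2035-06-24.
July 2035 ends with Sunday 2035-07-29.
August 2035 ends with Sunday 2035-08-26.
Last Sunday of September 2035: 2035-09-30.

2035-09-30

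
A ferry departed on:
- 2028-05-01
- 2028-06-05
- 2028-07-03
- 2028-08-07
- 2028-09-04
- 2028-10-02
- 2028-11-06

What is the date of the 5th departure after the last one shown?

Gaps: 35, 28, 35, 28, 28, 35 days — a mix of 28 and 35. Every date is a Monday.
Each is the 1st Monday of its month.
1st Monday of December 2028: 2028-12-04.
1st Monday of January 2029: 2029-01-01.
1st Monday of February 2029: 2029-02-05.
1st Monday of March 2029: 2029-03-05.
April 2029 — 1st Monday is 2029-04-02.

2029-04-02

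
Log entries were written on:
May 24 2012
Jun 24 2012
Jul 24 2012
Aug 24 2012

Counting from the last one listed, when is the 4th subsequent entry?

Gaps: 31, 30, 31 days — not constant. Every event is on the 24th of the month.
Pattern: the 24th of each month.
Next: September 2012 → Sep 24 2012.
October 2012: Oct 24 2012.
November 2012: Nov 24 2012.
Next: December 2012 → Dec 24 2012.

Dec 24 2012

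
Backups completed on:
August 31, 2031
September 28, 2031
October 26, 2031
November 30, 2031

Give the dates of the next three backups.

December 28, 2031; January 25, 2032; February 29, 2032

These are Sundays with 28, 28, 35-day gaps.
Each is the final Sunday of its month — August 31, 2031 is past the 28th, so '4th Sunday' doesn't fit.
December 2031 ends with Sunday December 28, 2031.
January 2032 ends with Sunday January 25, 2032.
February 2032 ends with Sunday February 29, 2032.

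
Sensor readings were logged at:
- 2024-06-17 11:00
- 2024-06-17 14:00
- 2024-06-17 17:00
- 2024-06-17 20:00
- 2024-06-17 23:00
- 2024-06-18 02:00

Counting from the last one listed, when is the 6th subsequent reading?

2024-06-18 20:00

Spacing: 3, 3, 3, 3, 3 h — constant 3 h.
2024-06-18 02:00 + 3 h = 2024-06-18 05:00.
2024-06-18 05:00 + 3 h = 2024-06-18 08:00.
2024-06-18 08:00 + 3 h = 2024-06-18 11:00.
2024-06-18 11:00 + 3 h = 2024-06-18 14:00.
2024-06-18 14:00 + 3 h = 2024-06-18 17:00.
2024-06-18 17:00 + 3 h = 2024-06-18 20:00.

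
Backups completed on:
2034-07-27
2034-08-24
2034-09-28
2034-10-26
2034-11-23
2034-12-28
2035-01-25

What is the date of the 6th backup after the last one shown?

These are Thursdays at 28- or 35-day spacing (28, 35, 28, 28, 35, 28).
The pattern: 4th Thursday of the month.
February 2035 — 4th Thursday is 2035-02-22.
March 2035 — 4th Thursday is 2035-03-22.
4th Thursday of April 2035: 2035-04-26.
4th Thursday of May 2035: 2035-05-24.
June 2035 — 4th Thursday is 2035-06-28.
4th Thursday of July 2035: 2035-07-26.

2035-07-26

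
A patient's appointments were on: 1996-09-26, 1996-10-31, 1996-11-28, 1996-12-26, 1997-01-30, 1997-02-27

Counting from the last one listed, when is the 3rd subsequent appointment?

1997-05-29

These are Thursdays with 35, 28, 28, 35, 28-day gaps.
Each is the final Thursday of its month — 1996-10-31 is past the 28th, so '4th Thursday' doesn't fit.
March 1997 ends with Thursday 1997-03-27.
April 1997 ends with Thursday 1997-04-24.
May 1997 ends with Thursday 1997-05-29.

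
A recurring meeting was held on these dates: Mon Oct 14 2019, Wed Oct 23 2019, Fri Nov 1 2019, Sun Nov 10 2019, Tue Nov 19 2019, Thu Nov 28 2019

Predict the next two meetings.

Sat Dec 7 2019, Mon Dec 16 2019

Every event comes 9 days after the last (9, 9, 9, 9, 9).
Thu Nov 28 2019 + 9 days = Sat Dec 7 2019.
Sat Dec 7 2019 + 9 days = Mon Dec 16 2019.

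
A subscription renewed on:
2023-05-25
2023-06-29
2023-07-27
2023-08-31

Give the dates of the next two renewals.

These are Thursdays with 35, 28, 35-day gaps.
Each is the final Thursday of its month — 2023-06-29 is past the 28th, so '4th Thursday' doesn't fit.
Last Thursday of September 2023: 2023-09-28.
October 2023 ends with Thursday 2023-10-26.

2023-09-28, 2023-10-26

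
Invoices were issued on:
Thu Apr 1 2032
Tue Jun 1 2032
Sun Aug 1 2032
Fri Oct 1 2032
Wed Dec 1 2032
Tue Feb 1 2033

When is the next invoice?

Fri Apr 1 2033

The day-of-month is always 1 (61, 61, 61, 61, 62 days between events).
So this recurs on the 1st of every 2 months.
Next: April 2033 → Fri Apr 1 2033.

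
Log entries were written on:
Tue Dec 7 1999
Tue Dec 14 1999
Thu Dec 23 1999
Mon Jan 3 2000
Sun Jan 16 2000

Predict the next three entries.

The spacing grows by 2 each time: 7, 9, 11, 13 days.
Next gap: 15 days. Sun Jan 16 2000 + 15 days = Mon Jan 31 2000.
Next gap: 17 days. Mon Jan 31 2000 + 17 days = Thu Feb 17 2000.
Next gap: 19 days. Thu Feb 17 2000 + 19 days = Tue Mar 7 2000.

Mon Jan 31 2000, Thu Feb 17 2000, Tue Mar 7 2000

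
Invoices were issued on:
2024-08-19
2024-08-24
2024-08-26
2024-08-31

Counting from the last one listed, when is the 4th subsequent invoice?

2024-09-14

Every event lands on a Monday or Saturday (gaps cycle 5, 2, 5).
So the schedule is: every Monday and Saturday.
The following Monday is 2024-09-02.
The following Saturday is 2024-09-07.
Next Monday: 2024-09-09.
Next Saturday: 2024-09-14.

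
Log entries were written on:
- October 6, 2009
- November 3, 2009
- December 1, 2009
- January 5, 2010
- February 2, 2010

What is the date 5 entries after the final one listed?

All dates are Tuesdays, 28, 28, 35, 28 days apart.
Specifically, the 1st Tuesday of each month.
1st Tuesday of March 2010: March 2, 2010.
1st Tuesday of April 2010: April 6, 2010.
May 2010 — 1st Tuesday is May 4, 2010.
1st Tuesday of June 2010: June 1, 2010.
July 2010 — 1st Tuesday is July 6, 2010.

July 6, 2010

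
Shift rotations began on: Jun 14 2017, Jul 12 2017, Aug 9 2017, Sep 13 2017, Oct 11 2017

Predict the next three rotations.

Nov 8 2017, Dec 13 2017, Jan 10 2018

These are Wednesdays at 28- or 35-day spacing (28, 28, 35, 28).
The pattern: 2nd Wednesday of the month.
2nd Wednesday of November 2017: Nov 8 2017.
December 2017 — 2nd Wednesday is Dec 13 2017.
January 2018 — 2nd Wednesday is Jan 10 2018.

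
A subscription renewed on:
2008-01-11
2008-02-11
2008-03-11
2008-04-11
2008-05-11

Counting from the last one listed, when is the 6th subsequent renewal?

The day-of-month is always 11 (31, 29, 31, 30 days between events).
So this recurs on the 11th of each month.
Next: June 2008 → 2008-06-11.
Next: July 2008 → 2008-07-11.
Next: August 2008 → 2008-08-11.
Next: September 2008 → 2008-09-11.
October 2008: 2008-10-11.
November 2008: 2008-11-11.

2008-11-11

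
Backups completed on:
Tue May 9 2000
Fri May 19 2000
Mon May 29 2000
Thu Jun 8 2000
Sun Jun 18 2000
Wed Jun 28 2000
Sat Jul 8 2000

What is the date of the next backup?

Gaps between consecutive events: 10, 10, 10, 10, 10, 10 days — a constant 10-day interval.
Sat Jul 8 2000 + 10 days = Tue Jul 18 2000.

Tue Jul 18 2000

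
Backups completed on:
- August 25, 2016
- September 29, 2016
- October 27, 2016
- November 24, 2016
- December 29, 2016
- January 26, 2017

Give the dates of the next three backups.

All Thursdays; the gaps (35, 28, 28, 35, 28) vary with month length.
This is the last Thursday of each month.
February 2017 ends with Thursday February 23, 2017.
March 2017 ends with Thursday March 30, 2017.
Last Thursday of April 2017: April 27, 2017.

February 23, 2017; March 30, 2017; April 27, 2017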